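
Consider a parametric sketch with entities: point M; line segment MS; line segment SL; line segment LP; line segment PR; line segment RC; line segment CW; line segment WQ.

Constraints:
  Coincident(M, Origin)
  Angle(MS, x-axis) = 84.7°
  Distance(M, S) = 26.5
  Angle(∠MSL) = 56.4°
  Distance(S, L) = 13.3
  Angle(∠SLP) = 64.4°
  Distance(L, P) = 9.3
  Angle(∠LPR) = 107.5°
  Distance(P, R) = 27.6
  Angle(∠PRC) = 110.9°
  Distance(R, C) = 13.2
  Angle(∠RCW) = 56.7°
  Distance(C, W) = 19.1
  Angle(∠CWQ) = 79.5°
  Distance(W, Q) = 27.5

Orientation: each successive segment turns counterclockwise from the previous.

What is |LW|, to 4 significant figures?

16.46

∠PRC = 110.9° gives RC at 105.5° from the x-axis; with |RC| = 13.2, C = (16.94, 43.70). ∠RCW = 56.7° gives CW at -131.2° from the x-axis; with |CW| = 19.1, W = (4.358, 29.33). Then |LW| = |W − L| = 16.46.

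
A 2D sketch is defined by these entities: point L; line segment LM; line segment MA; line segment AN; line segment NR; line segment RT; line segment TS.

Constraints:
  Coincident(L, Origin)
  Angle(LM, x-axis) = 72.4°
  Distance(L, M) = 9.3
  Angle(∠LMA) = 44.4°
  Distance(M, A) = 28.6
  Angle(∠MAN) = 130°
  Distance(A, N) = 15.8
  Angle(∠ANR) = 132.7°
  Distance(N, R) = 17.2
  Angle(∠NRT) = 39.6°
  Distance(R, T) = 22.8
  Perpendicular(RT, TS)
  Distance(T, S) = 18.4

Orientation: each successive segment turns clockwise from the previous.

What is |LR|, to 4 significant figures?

37.54

∠MAN = 130.0° gives AN at -113.2° from the x-axis; with |AN| = 15.8, N = (9.483, -31.19). ∠ANR = 132.7° gives NR at -160.5° from the x-axis; with |NR| = 17.2, R = (-6.731, -36.93). Then |LR| = |R − L| = 37.54.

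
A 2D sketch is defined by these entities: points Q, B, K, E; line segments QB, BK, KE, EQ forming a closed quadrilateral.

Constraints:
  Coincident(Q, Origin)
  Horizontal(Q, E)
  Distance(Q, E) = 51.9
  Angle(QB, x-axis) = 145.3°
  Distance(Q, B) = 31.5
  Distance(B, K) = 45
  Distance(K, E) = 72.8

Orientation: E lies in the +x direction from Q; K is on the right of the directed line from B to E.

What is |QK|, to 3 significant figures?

30.6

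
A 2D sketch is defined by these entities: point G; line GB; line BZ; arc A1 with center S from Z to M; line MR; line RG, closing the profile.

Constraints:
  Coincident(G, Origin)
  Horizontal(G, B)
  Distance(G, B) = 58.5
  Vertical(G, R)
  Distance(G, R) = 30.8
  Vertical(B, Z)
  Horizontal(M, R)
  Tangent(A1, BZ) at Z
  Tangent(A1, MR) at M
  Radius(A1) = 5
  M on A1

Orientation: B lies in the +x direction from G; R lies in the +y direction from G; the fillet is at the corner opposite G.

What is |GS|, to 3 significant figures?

59.4

G is at the origin; GB is horizontal with |GB| = 58.5 and B on the +x side, so B = (58.5, 0.00). GR is vertical with |GR| = 30.8 and R on the +y side, so R = (0.00, 30.8). The virtual corner opposite G is at (58.5, 30.8). Since A1 is tangent to BZ there, SZ ⟂ BZ and since A1 is tangent to MR there, SM ⟂ MR, with radius 5.0, so the center S sits 5.0 in from both sides at S = (53.5, 25.8). Then |GS| = |S − G| = 59.4.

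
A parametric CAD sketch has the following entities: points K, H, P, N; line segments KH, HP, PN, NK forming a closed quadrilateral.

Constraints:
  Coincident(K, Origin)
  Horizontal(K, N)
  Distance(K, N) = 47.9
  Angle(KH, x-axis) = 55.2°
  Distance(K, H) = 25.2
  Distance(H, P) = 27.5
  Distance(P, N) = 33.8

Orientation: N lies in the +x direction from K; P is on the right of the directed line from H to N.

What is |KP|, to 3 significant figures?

16.3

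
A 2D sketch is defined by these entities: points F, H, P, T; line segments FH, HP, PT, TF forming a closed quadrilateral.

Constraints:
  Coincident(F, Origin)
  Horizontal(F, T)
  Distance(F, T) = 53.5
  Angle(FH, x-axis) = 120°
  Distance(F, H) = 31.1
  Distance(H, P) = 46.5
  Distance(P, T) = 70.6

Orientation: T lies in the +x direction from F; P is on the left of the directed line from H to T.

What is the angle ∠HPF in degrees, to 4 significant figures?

28.53°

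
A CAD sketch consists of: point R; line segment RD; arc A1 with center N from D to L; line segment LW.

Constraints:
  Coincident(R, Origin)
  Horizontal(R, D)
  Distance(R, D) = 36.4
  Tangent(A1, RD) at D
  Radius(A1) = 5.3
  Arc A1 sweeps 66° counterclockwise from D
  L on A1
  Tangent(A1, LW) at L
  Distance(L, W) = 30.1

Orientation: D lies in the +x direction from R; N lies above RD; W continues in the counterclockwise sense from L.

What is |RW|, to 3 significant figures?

61.6

R is at the origin; R and D share the same y with |RD| = 36.4 and D on the +x side, so D = (36.4, 0.00). Since A1 is tangent to RD there, ND ⟂ RD, so N = D + (0, 5.3) = (36.4, 5.30). On A1, D sits at bearing -90° from N; a 66° counterclockwise sweep puts L at bearing -24°, so L = N + 5.3·(cos -24°, sin -24°) = (41.2, 3.14). Tangency of A1 to LW means the radius NL is perpendicular to LW, so LW runs along (−sin -24°, cos -24°); with |LW| = 30.1, W = (53.5, 30.6). Then |RW| = |W − R| = 61.6.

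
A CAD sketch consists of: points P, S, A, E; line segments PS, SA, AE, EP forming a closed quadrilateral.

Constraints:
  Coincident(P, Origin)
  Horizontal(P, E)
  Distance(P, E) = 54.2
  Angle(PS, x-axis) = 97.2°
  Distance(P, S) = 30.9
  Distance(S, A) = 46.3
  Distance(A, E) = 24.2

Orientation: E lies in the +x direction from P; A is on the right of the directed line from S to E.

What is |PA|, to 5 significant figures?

30.030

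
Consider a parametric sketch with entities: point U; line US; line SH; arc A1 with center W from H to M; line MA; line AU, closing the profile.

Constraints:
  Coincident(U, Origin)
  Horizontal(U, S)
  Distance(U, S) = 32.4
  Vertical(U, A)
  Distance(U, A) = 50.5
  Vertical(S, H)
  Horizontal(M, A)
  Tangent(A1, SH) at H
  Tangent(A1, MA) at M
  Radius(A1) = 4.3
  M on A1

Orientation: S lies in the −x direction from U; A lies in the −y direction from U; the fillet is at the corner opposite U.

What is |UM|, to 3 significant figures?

57.8

U is at the origin; US is horizontal with |US| = 32.4 and S on the −x side, so S = (-32.4, 0.00). U and A share the same x with |UA| = 50.5 and A on the −y side, so A = (0.00, -50.5). The virtual corner opposite U is at (-32.4, -50.5). A1 meets SH tangentially, so WH is at right angles to SH and A1 meets MA tangentially, so WM is at right angles to MA, with radius 4.3, so the center W sits 4.3 in from both sides at W = (-28.1, -46.2). That places the tangent points at H = (-32.4, -46.2) on SH and M = (-28.1, -50.5) on MA. Then |UM| = |M − U| = 57.8.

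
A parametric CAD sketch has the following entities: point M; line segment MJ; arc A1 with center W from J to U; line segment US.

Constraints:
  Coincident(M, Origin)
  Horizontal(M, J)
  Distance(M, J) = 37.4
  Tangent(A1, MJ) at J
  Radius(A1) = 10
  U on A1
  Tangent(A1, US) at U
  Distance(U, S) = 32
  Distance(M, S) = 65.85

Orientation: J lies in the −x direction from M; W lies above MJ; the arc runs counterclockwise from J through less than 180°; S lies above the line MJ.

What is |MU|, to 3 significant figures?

34.6

Checks: |WU| = 10.00 ✓; ∠(WU, US) = 90.00° ✓; |US| = 32.00 ✓; |MS| = 65.85 ✓.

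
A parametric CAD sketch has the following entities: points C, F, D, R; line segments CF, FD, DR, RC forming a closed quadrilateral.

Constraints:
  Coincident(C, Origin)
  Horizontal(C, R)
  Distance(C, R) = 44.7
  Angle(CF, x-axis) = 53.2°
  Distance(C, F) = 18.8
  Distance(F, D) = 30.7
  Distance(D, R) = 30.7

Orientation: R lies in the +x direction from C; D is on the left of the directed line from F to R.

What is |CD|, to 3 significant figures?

48.5

C is at the origin; C and R share the same y with |CR| = 44.7 and R in +x, so R = (44.7, 0). CF runs at 53.2° with |CF| = 18.8, so F = (11.3, 15.1). D is determined by |FD| = 30.7 and |DR| = 30.7 together: it lies at the intersection of circle(F, 30.7) and circle(R, 30.7). With |FR| = 36.7, the foot of the radical line on FR is 18.3 from F and the perpendicular offset is √(30.7² − 18.3²) = 24.6. Taking the left-of-FR solution: D = (38.1, 30.0).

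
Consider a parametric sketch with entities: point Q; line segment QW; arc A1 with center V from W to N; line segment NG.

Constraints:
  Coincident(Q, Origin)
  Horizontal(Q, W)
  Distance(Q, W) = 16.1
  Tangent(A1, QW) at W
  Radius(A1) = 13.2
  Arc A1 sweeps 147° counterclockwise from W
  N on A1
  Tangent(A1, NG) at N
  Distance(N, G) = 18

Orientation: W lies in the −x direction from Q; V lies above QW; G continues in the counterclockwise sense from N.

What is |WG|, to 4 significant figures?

34.98

Q is at the origin; Q and W share the same y with |QW| = 16.1 and W on the −x side, so W = (-16.10, 0.000). A1 meets QW tangentially, so VW is at right angles to QW, so V = W + (0, 13.2) = (-16.10, 13.20). On A1, W sits at bearing -90° from V; a 147° counterclockwise sweep puts N at bearing 57°, so N = V + 13.2·(cos 57°, sin 57°) = (-8.911, 24.27). Tangency of A1 to NG means the radius VN is perpendicular to NG, so NG runs along (−sin 57°, cos 57°); with |NG| = 18.0, G = (-24.01, 34.07). Then |WG| = |G − W| = 34.98.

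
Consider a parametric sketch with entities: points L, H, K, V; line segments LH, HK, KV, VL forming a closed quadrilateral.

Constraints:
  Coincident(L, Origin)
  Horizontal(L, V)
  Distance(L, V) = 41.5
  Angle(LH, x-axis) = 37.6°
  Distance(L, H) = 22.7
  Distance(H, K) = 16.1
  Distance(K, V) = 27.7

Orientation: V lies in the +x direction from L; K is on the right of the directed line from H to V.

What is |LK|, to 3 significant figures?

14.0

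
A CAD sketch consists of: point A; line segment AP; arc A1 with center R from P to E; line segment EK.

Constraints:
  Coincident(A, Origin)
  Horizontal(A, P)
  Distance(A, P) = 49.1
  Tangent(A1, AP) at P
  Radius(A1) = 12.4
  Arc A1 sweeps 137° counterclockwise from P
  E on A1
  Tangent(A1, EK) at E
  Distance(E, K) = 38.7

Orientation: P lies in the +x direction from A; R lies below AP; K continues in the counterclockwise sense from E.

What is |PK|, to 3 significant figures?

51.8

On A1, P sits at bearing 90° from R; a 137° counterclockwise sweep puts E at bearing 227°, so E = R + 12.4·(cos 227°, sin 227°) = (40.6, -21.5). Tangency of A1 to EK means the radius RE is perpendicular to EK, so EK runs along (−sin 227°, cos 227°); with |EK| = 38.7, K = (68.9, -47.9). Then |PK| = |K − P| = 51.8.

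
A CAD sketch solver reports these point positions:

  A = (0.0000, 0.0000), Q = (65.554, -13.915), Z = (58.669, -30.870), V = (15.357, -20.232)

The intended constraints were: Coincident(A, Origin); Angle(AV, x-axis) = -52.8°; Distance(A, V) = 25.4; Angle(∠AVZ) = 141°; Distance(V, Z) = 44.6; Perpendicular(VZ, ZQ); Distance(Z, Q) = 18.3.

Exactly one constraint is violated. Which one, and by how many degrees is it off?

Perpendicular(VZ, ZQ) — off by 8.30°.

A = (0.00, 0.00) ✓; AV at -52.80° ✓; |AV| = 25.40 ✓; ∠AVZ = 141.0° ✓; |VZ| = 44.60 ✓; ∠(VZ, ZQ) = 81.70° ✗; |ZQ| = 18.30 ✓.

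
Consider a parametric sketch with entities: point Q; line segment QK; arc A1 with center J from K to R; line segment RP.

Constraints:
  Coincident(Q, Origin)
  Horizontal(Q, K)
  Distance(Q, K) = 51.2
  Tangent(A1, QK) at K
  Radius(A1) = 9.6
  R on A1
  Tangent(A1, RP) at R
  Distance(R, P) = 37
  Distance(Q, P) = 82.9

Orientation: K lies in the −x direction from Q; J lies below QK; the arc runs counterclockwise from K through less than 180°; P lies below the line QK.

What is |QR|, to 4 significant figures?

60.73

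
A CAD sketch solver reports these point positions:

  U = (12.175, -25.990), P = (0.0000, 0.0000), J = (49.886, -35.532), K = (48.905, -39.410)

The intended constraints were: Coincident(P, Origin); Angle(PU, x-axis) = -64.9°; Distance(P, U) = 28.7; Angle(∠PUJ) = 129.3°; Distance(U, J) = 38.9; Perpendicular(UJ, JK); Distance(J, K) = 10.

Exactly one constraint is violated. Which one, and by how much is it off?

Distance(J, K) = 10 — off by 6.00.

P = (0.00, 0.00) ✓; PU at -64.90° ✓; |PU| = 28.70 ✓; ∠PUJ = 129.3° ✓; |UJ| = 38.90 ✓; ∠(UJ, JK) = 90.00° ✓; |JK| = 4.000 ✗.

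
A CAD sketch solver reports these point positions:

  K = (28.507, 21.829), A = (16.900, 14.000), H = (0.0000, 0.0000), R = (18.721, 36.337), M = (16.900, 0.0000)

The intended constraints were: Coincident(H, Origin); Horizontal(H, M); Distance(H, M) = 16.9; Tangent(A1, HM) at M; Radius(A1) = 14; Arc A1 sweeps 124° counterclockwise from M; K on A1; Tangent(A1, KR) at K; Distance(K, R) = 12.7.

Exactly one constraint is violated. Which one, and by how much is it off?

Distance(K, R) = 12.7 — off by 4.80.

H = (0.00, 0.00) ✓; H.y = 0.00, M.y = 0.00 ✓; |HM| = 16.90 ✓; ∠(AM, MH) = 90.00° ✓; |AM| = 14.00 ✓; bearing(A→K) − bearing(A→M) = 124.0° ✓; |AK| = 14.00 ✓; ∠(AK, KR) = 90.00° ✓; |KR| = 17.50 ✗.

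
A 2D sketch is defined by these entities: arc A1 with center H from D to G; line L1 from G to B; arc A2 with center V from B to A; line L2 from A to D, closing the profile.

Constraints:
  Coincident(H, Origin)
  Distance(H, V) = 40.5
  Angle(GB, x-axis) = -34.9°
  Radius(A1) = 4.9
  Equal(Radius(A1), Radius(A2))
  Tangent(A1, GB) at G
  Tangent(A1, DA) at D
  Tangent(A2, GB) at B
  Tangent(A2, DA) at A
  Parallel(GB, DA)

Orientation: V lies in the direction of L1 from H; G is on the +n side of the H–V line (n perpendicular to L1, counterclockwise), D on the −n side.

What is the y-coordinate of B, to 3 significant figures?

-19.2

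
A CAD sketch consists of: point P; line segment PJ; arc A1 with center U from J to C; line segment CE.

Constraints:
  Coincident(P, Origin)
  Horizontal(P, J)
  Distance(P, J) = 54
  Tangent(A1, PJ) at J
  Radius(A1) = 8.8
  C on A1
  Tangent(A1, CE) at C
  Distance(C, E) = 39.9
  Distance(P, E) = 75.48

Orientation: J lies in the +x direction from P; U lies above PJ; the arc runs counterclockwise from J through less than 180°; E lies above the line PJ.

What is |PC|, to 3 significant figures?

63.5

Checks: P = (0.00, 0.00) ✓; |UC| = 8.800 ✓; ∠(UC, CE) = 90.00° ✓; |CE| = 39.90 ✓; |PE| = 75.48 ✓.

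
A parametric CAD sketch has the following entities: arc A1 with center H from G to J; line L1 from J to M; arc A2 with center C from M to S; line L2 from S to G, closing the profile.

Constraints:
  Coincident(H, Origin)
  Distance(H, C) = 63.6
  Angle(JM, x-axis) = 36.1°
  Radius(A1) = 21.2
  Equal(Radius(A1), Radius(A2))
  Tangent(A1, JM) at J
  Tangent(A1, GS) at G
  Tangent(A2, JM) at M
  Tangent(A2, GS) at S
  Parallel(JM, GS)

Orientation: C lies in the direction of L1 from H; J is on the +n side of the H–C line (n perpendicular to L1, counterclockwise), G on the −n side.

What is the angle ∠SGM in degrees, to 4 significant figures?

33.69°

The slot axis is L1's direction at 36.1°, so u = (cos 36.1°, sin 36.1°) = (0.8080, 0.5892) and n = (−sin 36.1°, cos 36.1°) = (-0.5892, 0.8080). H is at the origin and C lies 63.6 along u from H, so C = 63.6·u = (51.39, 37.47). Tangency of A1 to both parallel lines with radius 21.2 puts J and G at H ± 21.2·n: J = (-12.49, 17.13), G = (12.49, -17.13). Equal radii place M and S the same way about C: M = C + 21.2·n = (38.90, 54.60), S = C − 21.2·n = (63.88, 20.34). Then cos ∠SGM = GS·GM / (|GS||GM|), giving 33.69°.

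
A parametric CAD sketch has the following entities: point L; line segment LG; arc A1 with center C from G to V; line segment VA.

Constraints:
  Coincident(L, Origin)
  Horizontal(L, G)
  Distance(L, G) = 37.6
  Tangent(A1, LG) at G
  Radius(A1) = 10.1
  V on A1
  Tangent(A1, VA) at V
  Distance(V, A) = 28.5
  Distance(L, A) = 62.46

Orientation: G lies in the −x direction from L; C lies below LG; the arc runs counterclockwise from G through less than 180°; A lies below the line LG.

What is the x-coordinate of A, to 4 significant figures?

-49.72

Checks: ∠(CG, GL) = 90.00° ✓; |CG| = 10.10 ✓; |CV| = 10.10 ✓; ∠(CV, VA) = 90.00° ✓; |VA| = 28.50 ✓; |LA| = 62.46 ✓.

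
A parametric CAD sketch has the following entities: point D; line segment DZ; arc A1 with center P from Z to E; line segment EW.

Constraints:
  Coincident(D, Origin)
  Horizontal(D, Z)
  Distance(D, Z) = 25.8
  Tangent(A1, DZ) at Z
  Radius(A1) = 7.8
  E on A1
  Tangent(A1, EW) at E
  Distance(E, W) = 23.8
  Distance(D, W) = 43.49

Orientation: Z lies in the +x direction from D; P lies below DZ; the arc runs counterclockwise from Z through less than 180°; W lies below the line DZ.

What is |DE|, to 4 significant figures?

21.75

Checks: |PE| = 7.800 ✓; ∠(PE, EW) = 90.00° ✓; |EW| = 23.80 ✓; |DW| = 43.49 ✓.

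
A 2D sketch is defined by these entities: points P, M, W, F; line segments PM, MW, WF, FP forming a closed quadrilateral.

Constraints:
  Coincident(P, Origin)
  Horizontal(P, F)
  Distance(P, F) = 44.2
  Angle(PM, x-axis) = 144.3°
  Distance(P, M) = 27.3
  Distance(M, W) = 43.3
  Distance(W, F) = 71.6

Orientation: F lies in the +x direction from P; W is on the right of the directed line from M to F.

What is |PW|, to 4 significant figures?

35.09

P is at the origin; P and F share the same y with |PF| = 44.2 and F in +x, so F = (44.2, 0). PM runs at 144.3° with |PM| = 27.3, so M = (-22.17, 15.93). W is determined by |MW| = 43.3 and |WF| = 71.6 together: it lies at the intersection of circle(M, 43.3) and circle(F, 71.6). With |MF| = 68.26, the foot of the radical line on MF is 10.31 from M and the perpendicular offset is √(43.3² − 10.31²) = 42.06. Taking the right-of-MF solution: W = (-21.96, -27.37).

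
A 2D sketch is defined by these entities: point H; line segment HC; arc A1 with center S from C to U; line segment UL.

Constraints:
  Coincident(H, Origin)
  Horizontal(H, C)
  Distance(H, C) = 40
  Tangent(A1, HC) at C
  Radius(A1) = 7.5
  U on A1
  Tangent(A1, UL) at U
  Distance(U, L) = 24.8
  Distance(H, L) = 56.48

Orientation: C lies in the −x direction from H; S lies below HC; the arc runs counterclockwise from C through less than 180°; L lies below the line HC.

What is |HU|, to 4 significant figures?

48.15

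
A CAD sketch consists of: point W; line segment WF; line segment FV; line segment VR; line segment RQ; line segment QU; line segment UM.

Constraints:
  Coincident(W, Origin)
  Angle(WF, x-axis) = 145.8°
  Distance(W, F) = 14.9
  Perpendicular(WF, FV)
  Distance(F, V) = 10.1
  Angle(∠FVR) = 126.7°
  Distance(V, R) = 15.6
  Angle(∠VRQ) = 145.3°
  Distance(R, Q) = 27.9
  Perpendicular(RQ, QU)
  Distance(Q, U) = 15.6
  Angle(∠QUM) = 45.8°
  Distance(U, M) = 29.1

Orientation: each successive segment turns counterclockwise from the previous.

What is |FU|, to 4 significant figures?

41.22

W is at the origin; WF runs at 145.8° with length 14.9, so F = (-12.32, 8.375). WF is perpendicular to FV, so FV runs at -124.2°; with |FV| = 10.1, V = (-18.00, 0.02153). ∠FVR = 126.7° gives VR at -70.90° from the x-axis; with |VR| = 15.6, R = (-12.90, -14.72). ∠VRQ = 145.3° gives RQ at -36.20° from the x-axis; with |RQ| = 27.9, Q = (9.618, -31.20). RQ is perpendicular to QU, so QU runs at 53.80°; with |QU| = 15.6, U = (18.83, -18.61). Then |FU| = |U − F| = 41.22.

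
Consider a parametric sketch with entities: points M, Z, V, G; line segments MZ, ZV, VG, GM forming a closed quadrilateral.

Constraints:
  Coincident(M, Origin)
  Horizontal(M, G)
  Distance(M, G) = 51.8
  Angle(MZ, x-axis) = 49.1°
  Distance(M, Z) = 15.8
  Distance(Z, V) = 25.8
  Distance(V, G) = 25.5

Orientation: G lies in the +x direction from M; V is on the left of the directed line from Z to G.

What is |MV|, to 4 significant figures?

40.02

Checks: |ZV| = 25.80 ✓; |VG| = 25.50 ✓.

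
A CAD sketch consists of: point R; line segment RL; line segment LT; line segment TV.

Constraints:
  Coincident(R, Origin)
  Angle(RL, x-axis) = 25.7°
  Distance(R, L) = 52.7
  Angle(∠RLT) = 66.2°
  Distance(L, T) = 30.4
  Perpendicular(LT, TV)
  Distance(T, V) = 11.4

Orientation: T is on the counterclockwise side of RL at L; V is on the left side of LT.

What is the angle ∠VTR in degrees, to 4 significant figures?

10.73°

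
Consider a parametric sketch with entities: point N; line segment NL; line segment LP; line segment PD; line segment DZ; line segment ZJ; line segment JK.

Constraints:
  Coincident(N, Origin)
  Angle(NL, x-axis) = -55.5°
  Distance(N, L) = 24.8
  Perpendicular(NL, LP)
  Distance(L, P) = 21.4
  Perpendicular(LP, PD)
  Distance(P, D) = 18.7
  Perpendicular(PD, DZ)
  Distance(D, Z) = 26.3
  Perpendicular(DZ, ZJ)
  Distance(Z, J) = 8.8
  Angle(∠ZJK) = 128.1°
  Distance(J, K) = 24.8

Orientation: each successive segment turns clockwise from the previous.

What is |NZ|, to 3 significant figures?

7.82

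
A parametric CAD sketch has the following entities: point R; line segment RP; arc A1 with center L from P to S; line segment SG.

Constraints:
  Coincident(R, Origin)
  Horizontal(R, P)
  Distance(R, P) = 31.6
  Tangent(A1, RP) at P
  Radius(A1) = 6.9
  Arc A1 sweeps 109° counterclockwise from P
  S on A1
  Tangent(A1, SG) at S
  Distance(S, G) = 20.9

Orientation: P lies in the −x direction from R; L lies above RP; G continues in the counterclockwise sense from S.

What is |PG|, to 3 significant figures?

28.9

R is at the origin; R and P share the same y with |RP| = 31.6 and P on the −x side, so P = (-31.6, 0.00). The tangent condition forces LP to be normal to RP, so L = P + (0, 6.9) = (-31.6, 6.90). On A1, P sits at bearing -90° from L; a 109° counterclockwise sweep puts S at bearing 19°, so S = L + 6.9·(cos 19°, sin 19°) = (-25.1, 9.15). Tangency of A1 to SG means the radius LS is perpendicular to SG, so SG runs along (−sin 19°, cos 19°); with |SG| = 20.9, G = (-31.9, 28.9). Then |PG| = |G − P| = 28.9.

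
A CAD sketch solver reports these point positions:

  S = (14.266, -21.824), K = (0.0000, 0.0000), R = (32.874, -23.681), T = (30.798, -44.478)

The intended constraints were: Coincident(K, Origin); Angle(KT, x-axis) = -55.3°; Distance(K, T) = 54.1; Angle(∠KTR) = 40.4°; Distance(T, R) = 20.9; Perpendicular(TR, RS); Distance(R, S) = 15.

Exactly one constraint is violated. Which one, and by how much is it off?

Distance(R, S) = 15 — off by 3.70.

K = (0.00, 0.00) ✓; KT at -55.30° ✓; |KT| = 54.10 ✓; ∠KTR = 40.40° ✓; |TR| = 20.90 ✓; ∠(TR, RS) = 90.00° ✓; |RS| = 18.70 ✗.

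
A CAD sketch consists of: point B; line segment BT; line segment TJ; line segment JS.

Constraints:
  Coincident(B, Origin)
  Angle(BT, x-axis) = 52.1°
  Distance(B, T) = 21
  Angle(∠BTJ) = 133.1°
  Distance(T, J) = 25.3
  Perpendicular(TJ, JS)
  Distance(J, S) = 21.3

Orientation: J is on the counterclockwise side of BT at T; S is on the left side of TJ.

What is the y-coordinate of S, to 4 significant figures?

38.23

B is at the origin; BT runs at 52.1° with length 21.0, so T = 21.0·(cos 52.1°, sin 52.1°) = (12.90, 16.57). ∠BTJ = 133.1°, so TJ runs at 52.1° + (180° − 133.1°) = 99.00° from the x-axis; with |TJ| = 25.3, J = T + 25.3·(cos 99.00°, sin 99.00°) = (8.942, 41.56). TJ is perpendicular to JS; with |JS| = 21.3 on the left of TJ, S = J + 21.3·(-0.9877, -0.1564) = (-12.10, 38.23). So S.y = 38.23.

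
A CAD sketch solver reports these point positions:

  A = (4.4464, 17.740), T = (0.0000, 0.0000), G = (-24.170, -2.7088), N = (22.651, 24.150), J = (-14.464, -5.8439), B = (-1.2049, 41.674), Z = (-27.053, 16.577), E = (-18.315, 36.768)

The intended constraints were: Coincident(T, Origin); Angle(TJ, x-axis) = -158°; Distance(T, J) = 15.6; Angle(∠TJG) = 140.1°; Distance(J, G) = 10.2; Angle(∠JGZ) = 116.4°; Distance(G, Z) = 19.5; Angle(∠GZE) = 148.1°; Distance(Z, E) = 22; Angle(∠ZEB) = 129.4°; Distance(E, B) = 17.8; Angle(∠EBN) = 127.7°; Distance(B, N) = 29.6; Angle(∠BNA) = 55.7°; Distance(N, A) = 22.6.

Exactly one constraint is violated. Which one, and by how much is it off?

Distance(N, A) = 22.6 — off by 3.30.

T = (0.00, 0.00) ✓; TJ at -158.0° ✓; |TJ| = 15.60 ✓; ∠TJG = 140.1° ✓; |JG| = 10.20 ✓; ∠JGZ = 116.4° ✓; |GZ| = 19.50 ✓; ∠GZE = 148.1° ✓; |ZE| = 22.00 ✓; ∠ZEB = 129.4° ✓; |EB| = 17.80 ✓; ∠EBN = 127.7° ✓; |BN| = 29.60 ✓; ∠BNA = 55.70° ✓; |NA| = 19.30 ✗.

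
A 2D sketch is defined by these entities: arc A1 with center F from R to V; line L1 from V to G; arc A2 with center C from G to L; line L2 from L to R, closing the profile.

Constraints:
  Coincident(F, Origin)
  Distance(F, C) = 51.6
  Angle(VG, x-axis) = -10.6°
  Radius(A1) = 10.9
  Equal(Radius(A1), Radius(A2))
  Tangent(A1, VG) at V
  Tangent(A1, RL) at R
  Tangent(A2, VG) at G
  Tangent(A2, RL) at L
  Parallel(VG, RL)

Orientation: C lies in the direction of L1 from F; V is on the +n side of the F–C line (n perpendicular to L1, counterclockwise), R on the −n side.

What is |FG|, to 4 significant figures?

52.74

The slot axis is L1's direction at -10.6°, so u = (cos -10.6°, sin -10.6°) = (0.9829, -0.1840) and n = (−sin -10.6°, cos -10.6°) = (0.1840, 0.9829). F is at the origin and C lies 51.6 along u from F, so C = 51.6·u = (50.72, -9.492). Tangency of A1 to both parallel lines with radius 10.9 puts V and R at F ± 10.9·n: V = (2.005, 10.71), R = (-2.005, -10.71). Equal radii place G and L the same way about C: G = C + 10.9·n = (52.72, 1.222), L = C − 10.9·n = (48.71, -20.21). Then |FG| = |G − F| = 52.74.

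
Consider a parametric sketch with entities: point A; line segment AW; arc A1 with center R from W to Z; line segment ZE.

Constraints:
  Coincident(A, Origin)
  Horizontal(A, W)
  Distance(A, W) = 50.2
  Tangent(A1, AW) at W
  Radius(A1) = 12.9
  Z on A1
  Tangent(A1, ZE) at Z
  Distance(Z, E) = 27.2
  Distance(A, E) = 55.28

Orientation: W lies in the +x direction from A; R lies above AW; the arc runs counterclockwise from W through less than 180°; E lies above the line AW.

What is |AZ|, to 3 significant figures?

62.8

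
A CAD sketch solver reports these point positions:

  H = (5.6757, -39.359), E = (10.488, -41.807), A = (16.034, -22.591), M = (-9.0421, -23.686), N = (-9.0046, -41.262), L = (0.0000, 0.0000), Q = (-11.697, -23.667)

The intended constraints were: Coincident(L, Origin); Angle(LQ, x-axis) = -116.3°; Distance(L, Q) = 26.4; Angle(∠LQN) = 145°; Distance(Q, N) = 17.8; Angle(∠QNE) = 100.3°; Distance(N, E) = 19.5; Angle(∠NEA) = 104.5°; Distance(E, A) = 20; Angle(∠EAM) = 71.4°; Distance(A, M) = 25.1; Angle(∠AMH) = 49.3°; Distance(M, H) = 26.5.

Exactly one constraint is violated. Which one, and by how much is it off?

Distance(M, H) = 26.5 — off by 5.00.

L = (0.00, 0.00) ✓; LQ at -116.3° ✓; |LQ| = 26.40 ✓; ∠LQN = 145.0° ✓; |QN| = 17.80 ✓; ∠QNE = 100.3° ✓; |NE| = 19.50 ✓; ∠NEA = 104.5° ✓; |EA| = 20.00 ✓; ∠EAM = 71.40° ✓; |AM| = 25.10 ✓; ∠AMH = 49.30° ✓; |MH| = 21.50 ✗.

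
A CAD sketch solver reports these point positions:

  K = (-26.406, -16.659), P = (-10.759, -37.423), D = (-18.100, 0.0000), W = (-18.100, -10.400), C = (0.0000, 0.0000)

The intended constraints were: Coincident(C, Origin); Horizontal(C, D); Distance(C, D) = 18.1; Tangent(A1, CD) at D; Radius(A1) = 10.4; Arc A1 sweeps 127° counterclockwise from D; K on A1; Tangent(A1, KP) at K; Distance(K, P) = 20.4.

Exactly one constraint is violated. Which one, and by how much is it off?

Distance(K, P) = 20.4 — off by 5.60.

C = (0.00, 0.00) ✓; C.y = 0.00, D.y = 0.00 ✓; |CD| = 18.10 ✓; ∠(WD, DC) = 90.00° ✓; |WD| = 10.40 ✓; bearing(W→K) − bearing(W→D) = 127.0° ✓; |WK| = 10.40 ✓; ∠(WK, KP) = 90.00° ✓; |KP| = 26.00 ✗.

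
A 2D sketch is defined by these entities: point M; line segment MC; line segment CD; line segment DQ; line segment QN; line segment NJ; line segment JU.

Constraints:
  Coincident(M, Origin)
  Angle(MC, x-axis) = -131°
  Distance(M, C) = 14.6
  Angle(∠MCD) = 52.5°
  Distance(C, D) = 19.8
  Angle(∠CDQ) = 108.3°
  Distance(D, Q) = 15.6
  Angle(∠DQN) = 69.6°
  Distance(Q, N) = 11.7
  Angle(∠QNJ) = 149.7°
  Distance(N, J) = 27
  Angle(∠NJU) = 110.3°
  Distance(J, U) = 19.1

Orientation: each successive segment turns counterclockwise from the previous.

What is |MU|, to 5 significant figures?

33.706

M is at the origin; MC runs at -131.0° with length 14.6, so C = (-9.5785, -11.019). ∠MCD = 52.5° gives CD at -3.5000° from the x-axis; with |CD| = 19.8, D = (10.185, -12.228). ∠CDQ = 108.3° gives DQ at 68.200° from the x-axis; with |DQ| = 15.6, Q = (15.978, 2.2569). ∠DQN = 69.6° gives QN at 178.60° from the x-axis; with |QN| = 11.7, N = (4.2814, 2.5427). ∠QNJ = 149.7° gives NJ at -151.10° from the x-axis; with |NJ| = 27.0, J = (-19.356, -10.506). ∠NJU = 110.3° gives JU at -81.400° from the x-axis; with |JU| = 19.1, U = (-16.500, -29.391). Then |MU| = |U − M| = 33.706.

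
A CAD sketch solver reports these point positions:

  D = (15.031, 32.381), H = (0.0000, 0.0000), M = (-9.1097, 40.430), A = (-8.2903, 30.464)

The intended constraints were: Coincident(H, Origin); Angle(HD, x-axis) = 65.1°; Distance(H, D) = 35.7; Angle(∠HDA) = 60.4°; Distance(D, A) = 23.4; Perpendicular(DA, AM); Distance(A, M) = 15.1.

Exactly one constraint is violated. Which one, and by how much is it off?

Distance(A, M) = 15.1 — off by 5.10.

H = (0.00, 0.00) ✓; HD at 65.10° ✓; |HD| = 35.70 ✓; ∠HDA = 60.40° ✓; |DA| = 23.40 ✓; ∠(DA, AM) = 90.00° ✓; |AM| = 10.00 ✗.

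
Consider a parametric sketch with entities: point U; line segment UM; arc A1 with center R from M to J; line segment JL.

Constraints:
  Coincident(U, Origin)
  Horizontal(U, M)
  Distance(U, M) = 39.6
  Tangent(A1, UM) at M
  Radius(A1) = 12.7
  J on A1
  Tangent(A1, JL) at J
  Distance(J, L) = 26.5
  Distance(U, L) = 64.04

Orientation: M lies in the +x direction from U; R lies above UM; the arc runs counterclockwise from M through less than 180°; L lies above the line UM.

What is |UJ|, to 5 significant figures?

54.056

Checks: |RJ| = 12.70 ✓; ∠(RJ, JL) = 90.00° ✓; |JL| = 26.50 ✓; |UL| = 64.04 ✓.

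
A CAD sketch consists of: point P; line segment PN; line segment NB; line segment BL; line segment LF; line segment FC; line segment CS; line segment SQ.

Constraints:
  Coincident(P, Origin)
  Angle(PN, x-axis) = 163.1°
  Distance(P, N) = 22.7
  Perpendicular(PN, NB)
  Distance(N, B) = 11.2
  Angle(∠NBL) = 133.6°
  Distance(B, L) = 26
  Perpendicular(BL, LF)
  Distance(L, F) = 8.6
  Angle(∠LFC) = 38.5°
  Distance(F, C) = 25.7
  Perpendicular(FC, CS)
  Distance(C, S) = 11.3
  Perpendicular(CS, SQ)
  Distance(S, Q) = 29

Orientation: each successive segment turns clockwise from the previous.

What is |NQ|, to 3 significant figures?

44.8

P is at the origin; PN runs at 163.1° with length 22.7, so N = (-21.7, 6.60). PN is perpendicular to NB, so NB runs at 73.1°; with |NB| = 11.2, B = (-18.5, 17.3). ∠NBL = 133.6° gives BL at 26.7° from the x-axis; with |BL| = 26.0, L = (4.76, 29.0). BL is perpendicular to LF, so LF runs at -63.3°; with |LF| = 8.6, F = (8.63, 21.3). ∠LFC = 38.5° gives FC at 155° from the x-axis; with |FC| = 25.7, C = (-14.7, 32.1). FC ⟂ CS, so CS runs at 65.2°; with |CS| = 11.3, S = (-9.96, 42.4). CS is perpendicular to SQ, so SQ runs at -24.8°; with |SQ| = 29.0, Q = (16.4, 30.2). Then |NQ| = |Q − N| = 44.8.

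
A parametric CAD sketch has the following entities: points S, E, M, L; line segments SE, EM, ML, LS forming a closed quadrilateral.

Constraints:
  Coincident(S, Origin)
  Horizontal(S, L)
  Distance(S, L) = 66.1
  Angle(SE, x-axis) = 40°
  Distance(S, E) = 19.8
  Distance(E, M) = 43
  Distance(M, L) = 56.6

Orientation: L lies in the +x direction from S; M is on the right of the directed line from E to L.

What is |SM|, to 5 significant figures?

35.235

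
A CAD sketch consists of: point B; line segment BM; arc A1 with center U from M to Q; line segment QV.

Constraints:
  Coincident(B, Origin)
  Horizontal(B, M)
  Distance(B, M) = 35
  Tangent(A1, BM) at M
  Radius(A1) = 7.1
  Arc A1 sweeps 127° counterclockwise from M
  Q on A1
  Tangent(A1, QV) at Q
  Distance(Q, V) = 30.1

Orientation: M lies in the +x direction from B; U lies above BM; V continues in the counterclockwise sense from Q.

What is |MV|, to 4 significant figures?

37.53

On A1, M sits at bearing -90° from U; a 127° counterclockwise sweep puts Q at bearing 37°, so Q = U + 7.1·(cos 37°, sin 37°) = (40.67, 11.37). A1 meets QV tangentially, so UQ is at right angles to QV, so QV runs along (−sin 37°, cos 37°); with |QV| = 30.1, V = (22.56, 35.41). Then |MV| = |V − M| = 37.53.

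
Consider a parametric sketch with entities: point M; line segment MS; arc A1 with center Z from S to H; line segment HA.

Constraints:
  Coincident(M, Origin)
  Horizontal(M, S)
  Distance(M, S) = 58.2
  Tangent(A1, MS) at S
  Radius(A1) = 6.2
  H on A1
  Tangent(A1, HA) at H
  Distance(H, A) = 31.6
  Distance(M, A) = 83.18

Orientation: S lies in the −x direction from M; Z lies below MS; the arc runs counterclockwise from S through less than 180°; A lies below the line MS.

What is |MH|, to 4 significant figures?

64.00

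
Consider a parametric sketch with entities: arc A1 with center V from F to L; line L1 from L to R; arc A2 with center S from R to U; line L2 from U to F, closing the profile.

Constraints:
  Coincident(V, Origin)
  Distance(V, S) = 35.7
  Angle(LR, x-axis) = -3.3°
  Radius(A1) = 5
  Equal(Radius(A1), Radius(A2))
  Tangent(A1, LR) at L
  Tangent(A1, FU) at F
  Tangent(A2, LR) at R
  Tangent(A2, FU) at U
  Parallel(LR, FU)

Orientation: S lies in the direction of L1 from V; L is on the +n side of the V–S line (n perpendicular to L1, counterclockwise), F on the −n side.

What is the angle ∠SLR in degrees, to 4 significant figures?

7.973°

Tangency of A1 to both parallel lines with radius 5.0 puts L and F at V ± 5.0·n: L = (0.2878, 4.992), F = (-0.2878, -4.992). Equal radii place R and U the same way about S: R = S + 5.0·n = (35.93, 2.937), U = S − 5.0·n = (35.35, -7.047). Then cos ∠SLR = LS·LR / (|LS||LR|), giving 7.973°.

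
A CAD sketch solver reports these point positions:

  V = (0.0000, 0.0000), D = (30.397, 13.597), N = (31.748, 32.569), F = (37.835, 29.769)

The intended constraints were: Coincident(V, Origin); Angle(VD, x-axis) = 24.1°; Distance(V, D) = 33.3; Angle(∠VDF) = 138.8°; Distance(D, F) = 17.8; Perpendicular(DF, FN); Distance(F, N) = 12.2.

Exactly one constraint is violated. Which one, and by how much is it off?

Distance(F, N) = 12.2 — off by 5.50.

V = (0.00, 0.00) ✓; VD at 24.10° ✓; |VD| = 33.30 ✓; ∠VDF = 138.8° ✓; |DF| = 17.80 ✓; ∠(DF, FN) = 90.00° ✓; |FN| = 6.700 ✗.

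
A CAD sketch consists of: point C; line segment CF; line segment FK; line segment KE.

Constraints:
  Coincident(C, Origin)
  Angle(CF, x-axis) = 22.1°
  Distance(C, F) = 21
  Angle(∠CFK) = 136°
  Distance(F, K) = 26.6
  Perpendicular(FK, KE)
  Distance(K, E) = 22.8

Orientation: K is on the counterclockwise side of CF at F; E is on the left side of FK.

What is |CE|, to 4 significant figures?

42.51

C is at the origin; CF runs at 22.1° with length 21.0, so F = 21.0·(cos 22.1°, sin 22.1°) = (19.46, 7.901). ∠CFK = 136.0°, so FK runs at 22.1° + (180° − 136.0°) = 66.10° from the x-axis; with |FK| = 26.6, K = F + 26.6·(cos 66.10°, sin 66.10°) = (30.23, 32.22). FK is perpendicular to KE; with |KE| = 22.8 on the left of FK, E = K + 22.8·(-0.9143, 0.4051) = (9.389, 41.46). Then |CE| = |E − C| = 42.51.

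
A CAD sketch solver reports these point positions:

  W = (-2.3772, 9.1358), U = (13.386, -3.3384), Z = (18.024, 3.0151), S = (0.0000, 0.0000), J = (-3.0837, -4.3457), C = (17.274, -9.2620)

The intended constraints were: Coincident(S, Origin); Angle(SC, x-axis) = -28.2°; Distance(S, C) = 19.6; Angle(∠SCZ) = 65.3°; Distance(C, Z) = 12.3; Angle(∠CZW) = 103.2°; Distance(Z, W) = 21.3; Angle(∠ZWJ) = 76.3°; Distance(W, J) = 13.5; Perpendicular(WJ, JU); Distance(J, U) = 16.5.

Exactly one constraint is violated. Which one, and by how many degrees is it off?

Perpendicular(WJ, JU) — off by 6.50°.

S = (0.00, 0.00) ✓; SC at -28.20° ✓; |SC| = 19.60 ✓; ∠SCZ = 65.30° ✓; |CZ| = 12.30 ✓; ∠CZW = 103.2° ✓; |ZW| = 21.30 ✓; ∠ZWJ = 76.30° ✓; |WJ| = 13.50 ✓; ∠(WJ, JU) = 96.50° ✗; |JU| = 16.50 ✓.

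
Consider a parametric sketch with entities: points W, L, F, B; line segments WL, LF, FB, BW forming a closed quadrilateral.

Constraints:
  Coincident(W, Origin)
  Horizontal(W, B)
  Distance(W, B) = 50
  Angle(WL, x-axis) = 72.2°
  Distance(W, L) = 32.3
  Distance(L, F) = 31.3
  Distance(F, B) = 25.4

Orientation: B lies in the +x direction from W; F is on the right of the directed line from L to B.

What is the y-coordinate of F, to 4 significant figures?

3.246

Checks: |LF| = 31.30 ✓; |FB| = 25.40 ✓.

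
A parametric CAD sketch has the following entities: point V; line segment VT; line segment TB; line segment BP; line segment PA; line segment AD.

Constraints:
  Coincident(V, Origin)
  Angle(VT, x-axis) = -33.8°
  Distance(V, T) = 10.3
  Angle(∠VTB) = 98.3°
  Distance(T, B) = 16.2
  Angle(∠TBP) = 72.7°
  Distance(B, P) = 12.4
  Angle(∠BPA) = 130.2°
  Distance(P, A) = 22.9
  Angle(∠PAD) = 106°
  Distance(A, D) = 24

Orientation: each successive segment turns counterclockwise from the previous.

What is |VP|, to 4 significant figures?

14.10

V is at the origin; VT runs at -33.8° with length 10.3, so T = (8.559, -5.730). ∠VTB = 98.3° gives TB at 47.90° from the x-axis; with |TB| = 16.2, B = (19.42, 6.290). ∠TBP = 72.7° gives BP at 155.2° from the x-axis; with |BP| = 12.4, P = (8.164, 11.49). Then |VP| = |P − V| = 14.10.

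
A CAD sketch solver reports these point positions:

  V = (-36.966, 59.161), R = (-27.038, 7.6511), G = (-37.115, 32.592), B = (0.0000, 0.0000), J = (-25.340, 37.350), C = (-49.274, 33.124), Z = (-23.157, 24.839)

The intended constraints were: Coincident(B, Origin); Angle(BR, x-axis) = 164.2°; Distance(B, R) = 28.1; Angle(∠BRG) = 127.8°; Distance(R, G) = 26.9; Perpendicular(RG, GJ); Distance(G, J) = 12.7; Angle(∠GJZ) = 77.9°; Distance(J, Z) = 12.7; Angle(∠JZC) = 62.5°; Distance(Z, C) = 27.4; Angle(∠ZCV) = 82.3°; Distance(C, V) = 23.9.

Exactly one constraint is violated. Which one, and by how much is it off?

Distance(C, V) = 23.9 — off by 4.90.

B = (0.00, 0.00) ✓; BR at 164.2° ✓; |BR| = 28.10 ✓; ∠BRG = 127.8° ✓; |RG| = 26.90 ✓; ∠(RG, GJ) = 90.00° ✓; |GJ| = 12.70 ✓; ∠GJZ = 77.90° ✓; |JZ| = 12.70 ✓; ∠JZC = 62.50° ✓; |ZC| = 27.40 ✓; ∠ZCV = 82.30° ✓; |CV| = 28.80 ✗.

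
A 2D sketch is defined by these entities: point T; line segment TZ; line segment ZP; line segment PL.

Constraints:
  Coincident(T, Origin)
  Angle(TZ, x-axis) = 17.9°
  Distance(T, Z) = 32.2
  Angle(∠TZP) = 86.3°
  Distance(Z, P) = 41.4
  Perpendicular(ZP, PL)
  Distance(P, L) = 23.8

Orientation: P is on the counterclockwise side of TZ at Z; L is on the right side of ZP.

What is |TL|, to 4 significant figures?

68.37

T is at the origin; TZ runs at 17.9° with length 32.2, so Z = 32.2·(cos 17.9°, sin 17.9°) = (30.64, 9.897). ∠TZP = 86.3°, so ZP runs at 17.9° + (180° − 86.3°) = 111.6° from the x-axis; with |ZP| = 41.4, P = Z + 41.4·(cos 111.6°, sin 111.6°) = (15.40, 48.39). ZP is perpendicular to PL; with |PL| = 23.8 on the right of ZP, L = P + 23.8·(0.9298, 0.3681) = (37.53, 57.15). Then |TL| = |L − T| = 68.37.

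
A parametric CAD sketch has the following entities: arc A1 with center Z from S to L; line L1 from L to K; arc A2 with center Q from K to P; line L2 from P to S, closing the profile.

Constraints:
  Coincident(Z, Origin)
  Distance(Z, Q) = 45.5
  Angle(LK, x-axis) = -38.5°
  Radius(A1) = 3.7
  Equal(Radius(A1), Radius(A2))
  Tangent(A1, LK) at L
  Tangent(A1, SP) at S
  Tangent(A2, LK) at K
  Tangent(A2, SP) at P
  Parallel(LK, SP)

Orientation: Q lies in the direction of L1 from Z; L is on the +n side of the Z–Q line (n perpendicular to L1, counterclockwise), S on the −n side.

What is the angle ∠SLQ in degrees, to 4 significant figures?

85.35°

The slot axis is L1's direction at -38.5°, so u = (cos -38.5°, sin -38.5°) = (0.7826, -0.6225) and n = (−sin -38.5°, cos -38.5°) = (0.6225, 0.7826). Z is at the origin and Q lies 45.5 along u from Z, so Q = 45.5·u = (35.61, -28.32). Tangency of A1 to both parallel lines with radius 3.7 puts L and S at Z ± 3.7·n: L = (2.303, 2.896), S = (-2.303, -2.896). Then cos ∠SLQ = LS·LQ / (|LS||LQ|), giving 85.35°.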